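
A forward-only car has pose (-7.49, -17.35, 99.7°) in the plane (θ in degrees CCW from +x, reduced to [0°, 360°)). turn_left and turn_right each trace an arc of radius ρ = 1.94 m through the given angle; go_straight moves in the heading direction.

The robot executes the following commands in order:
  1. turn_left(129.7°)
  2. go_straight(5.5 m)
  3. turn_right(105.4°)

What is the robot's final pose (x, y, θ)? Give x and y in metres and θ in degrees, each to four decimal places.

(-17.5358, -20.4127, 124.0000°)

set_pose: (x, y, θ) = (-7.4900, -17.3500, 99.7000°), ρ = 1.94
turn_left(129.7°): centre at ρ to the left, rotate +129.7° → (-10.8753, -16.4144, 229.4000°)
go_straight(5.5): x += 5.5·cos θ, y += 5.5·sin θ → (-14.4545, -20.5904, 229.4000°)
turn_right(105.4°): centre at ρ to the right, rotate −105.4° → (-17.5358, -20.4127, 124.0000°)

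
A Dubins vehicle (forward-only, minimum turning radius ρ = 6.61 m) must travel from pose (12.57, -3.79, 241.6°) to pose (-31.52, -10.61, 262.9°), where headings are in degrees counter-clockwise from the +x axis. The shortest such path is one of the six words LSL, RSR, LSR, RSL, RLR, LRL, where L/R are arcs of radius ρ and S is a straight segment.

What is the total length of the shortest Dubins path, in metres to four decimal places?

48.4813 m

Let ψ = atan2(Δy, Δx) = atan2(-6.82, -44.09) = -171.2070° be the start→goal bearing.
Normalize: d = |goal − start| / ρ = 44.614353/6.61 = 6.749524, α = (θ_start − ψ) mod 360° = 52.8070° = 0.921656 rad, β = (θ_goal − ψ) mod 360° = 74.1070° = 1.293411 rad.
Common terms: sin α = 0.796603, cos α = 0.604502, sin β = 0.961775, cos β = 0.273842, cos(α−β) = 0.931691, d² = 45.556073. Work in radians in the unit-radius frame; every candidate has L = ρ·(t + p + q).
LSL: p² = 2 + d² − 2cos(α−β) + 2d(sin α − sin β) = 43.463037; p = √p² = 6.592650; φ = atan2(cos β − cos α, d + sin α − sin β) = -0.050177 rad; t = (φ − α) mod 2π = 5.311353 rad, q = (β − φ) mod 2π = 1.343588 rad → L = 6.61·(5.311353 + 6.592650 + 1.343588) = 6.61·13.247591 = 87.566574 m
RSR: p² = 2 + d² − 2cos(α−β) + 2d(sin β − sin α) = 47.922344; p = √p² = 6.922597; φ = atan2(cos α − cos β, d − sin α + sin β) = 0.047783 rad; t = (α − φ) mod 2π = 0.873872 rad, q = (φ − β) mod 2π = 5.037558 rad → L = 6.61·(0.873872 + 6.922597 + 5.037558) = 6.61·12.834027 = 84.832917 m
LSR: p² = d² − 2 + 2cos(α−β) + 2d(sin α + sin β) = 69.155886; p = √p² = 8.316002; φ = atan2(−cos α − cos β, d + sin α + sin β) − atan2(−2, p) = 0.133144 rad; t = (φ − α) mod 2π = 5.494673 rad, q = (φ − β) mod 2π = 5.122918 rad → L = 6.61·(5.494673 + 8.316002 + 5.122918) = 6.61·18.933594 = 125.151054 m
RSL: p² = d² − 2 + 2cos(α−β) − 2d(sin α + sin β) = 21.683025; p = √p² = 4.656504; φ = atan2(cos α + cos β, d − sin α − sin β) − atan2(2, p) = -0.231485 rad; t = (α − φ) mod 2π = 1.153140 rad, q = (β − φ) mod 2π = 1.524896 rad → L = 6.61·(1.153140 + 4.656504 + 1.524896) = 6.61·7.334539 = 48.481306 m
RLR: c = (6 − d² + 2cos(α−β) + 2d(sin α − sin β))/8 = -4.990293, |c| > 1 → infeasible
LRL: c = (6 − d² + 2cos(α−β) − 2d(sin α − sin β))/8 = -4.432880, |c| > 1 → infeasible
Shortest: RSL with L = 48.481306 m ≈ 48.4813 m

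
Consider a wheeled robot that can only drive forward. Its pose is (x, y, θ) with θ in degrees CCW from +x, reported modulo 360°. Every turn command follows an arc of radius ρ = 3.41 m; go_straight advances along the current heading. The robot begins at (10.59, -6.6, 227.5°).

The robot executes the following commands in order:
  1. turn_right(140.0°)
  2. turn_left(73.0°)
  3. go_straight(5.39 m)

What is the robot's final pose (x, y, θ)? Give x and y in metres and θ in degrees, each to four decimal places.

(-2.6802, 1.0149, 160.5000°)

set_pose: (x, y, θ) = (10.5900, -6.6000, 227.5000°), ρ = 3.41
turn_right(140.0°): centre at ρ to the right, rotate −140.0° → (4.6691, -4.1475, 87.5000°)
turn_left(73.0°): centre at ρ to the left, rotate +73.0° → (2.4007, -0.7843, 160.5000°)
go_straight(5.39): x += 5.39·cos θ, y += 5.39·sin θ → (-2.6802, 1.0149, 160.5000°)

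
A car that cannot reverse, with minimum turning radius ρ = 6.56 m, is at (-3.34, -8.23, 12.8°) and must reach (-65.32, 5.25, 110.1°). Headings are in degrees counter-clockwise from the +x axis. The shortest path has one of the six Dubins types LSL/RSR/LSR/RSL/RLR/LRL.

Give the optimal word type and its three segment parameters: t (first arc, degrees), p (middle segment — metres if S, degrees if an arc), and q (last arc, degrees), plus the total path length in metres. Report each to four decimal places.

LSR: t = 171.2138°, p = 53.5792 m, q = 73.9138°, L = 81.6448 m

Let ψ = atan2(Δy, Δx) = atan2(13.48, -61.98) = 167.7299° be the start→goal bearing.
Normalize: d = |goal − start| / ρ = 63.428943/6.56 = 9.669046, α = (θ_start − ψ) mod 360° = 205.0701° = 3.579149 rad, β = (θ_goal − ψ) mod 360° = 302.3701° = 5.277355 rad.
Common terms: sin α = -0.423728, cos α = -0.905790, sin β = -0.844607, cos β = 0.535387, cos(α−β) = -0.127065, d² = 93.490454. Work in radians in the unit-radius frame; every candidate has L = ρ·(t + p + q).
LSL: p² = 2 + d² − 2cos(α−β) + 2d(sin α − sin β) = 103.883589; p = √p² = 10.192330; φ = atan2(cos β − cos α, d + sin α − sin β) = 0.141874 rad; t = (φ − α) mod 2π = 2.845910 rad, q = (β − φ) mod 2π = 5.135481 rad → L = 6.56·(2.845910 + 10.192330 + 5.135481) = 6.56·18.173721 = 119.219607 m
RSR: p² = 2 + d² − 2cos(α−β) + 2d(sin β − sin α) = 87.605577; p = √p² = 9.359785; φ = atan2(cos α − cos β, d − sin α + sin β) = -0.154590 rad; t = (α − φ) mod 2π = 3.733740 rad, q = (φ − β) mod 2π = 0.851240 rad → L = 6.56·(3.733740 + 9.359785 + 0.851240) = 6.56·13.944765 = 91.477659 m
LSR: p² = d² − 2 + 2cos(α−β) + 2d(sin α + sin β) = 66.709155; p = √p² = 8.167567; φ = atan2(−cos α − cos β, d + sin α + sin β) − atan2(−2, p) = 0.284209 rad; t = (φ − α) mod 2π = 2.988245 rad, q = (φ − β) mod 2π = 1.290040 rad → L = 6.56·(2.988245 + 8.167567 + 1.290040) = 6.56·12.445852 = 81.644787 m
RSL: p² = d² − 2 + 2cos(α−β) − 2d(sin α + sin β) = 115.763495; p = √p² = 10.759345; φ = atan2(cos α + cos β, d − sin α − sin β) − atan2(2, p) = -0.217640 rad; t = (α − φ) mod 2π = 3.796789 rad, q = (β − φ) mod 2π = 5.494995 rad → L = 6.56·(3.796789 + 10.759345 + 5.494995) = 6.56·20.051129 = 131.535404 m
RLR: c = (6 − d² + 2cos(α−β) + 2d(sin α − sin β))/8 = -9.950697, |c| > 1 → infeasible
LRL: c = (6 − d² + 2cos(α−β) − 2d(sin α − sin β))/8 = -11.985449, |c| > 1 → infeasible
Shortest: LSR with L = 81.644787 m ≈ 81.6448 m
Convert LSR to answer units (arcs ×180/π): t = 2.988245·180/π = 171.2138°, p = ρ·p = 6.56·8.167567 = 53.5792 m, q = 1.290040·180/π = 73.9138°, L = 81.6448 m.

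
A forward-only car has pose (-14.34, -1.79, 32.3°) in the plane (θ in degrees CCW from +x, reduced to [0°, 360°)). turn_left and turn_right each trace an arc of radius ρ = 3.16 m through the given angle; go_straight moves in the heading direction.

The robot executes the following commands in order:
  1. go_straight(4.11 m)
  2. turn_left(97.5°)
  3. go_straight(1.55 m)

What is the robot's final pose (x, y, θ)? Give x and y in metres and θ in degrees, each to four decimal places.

set_pose: (x, y, θ) = (-14.3400, -1.7900, 32.3000°), ρ = 3.16
go_straight(4.11): x += 4.11·cos θ, y += 4.11·sin θ → (-10.8660, 0.4062, 32.3000°)
turn_left(97.5°): centre at ρ to the left, rotate +97.5° → (-10.1268, 5.1000, 129.8000°)
go_straight(1.55): x += 1.55·cos θ, y += 1.55·sin θ → (-11.1189, 6.2908, 129.8000°)

(-11.1189, 6.2908, 129.8000°)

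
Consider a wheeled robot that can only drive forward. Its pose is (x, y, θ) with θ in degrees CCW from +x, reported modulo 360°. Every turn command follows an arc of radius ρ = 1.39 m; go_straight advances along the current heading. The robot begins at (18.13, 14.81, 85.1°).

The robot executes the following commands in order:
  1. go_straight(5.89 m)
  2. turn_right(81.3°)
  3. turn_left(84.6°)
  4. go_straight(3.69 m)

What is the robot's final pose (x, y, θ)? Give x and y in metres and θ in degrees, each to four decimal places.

set_pose: (x, y, θ) = (18.1300, 14.8100, 85.1000°), ρ = 1.39
go_straight(5.89): x += 5.89·cos θ, y += 5.89·sin θ → (18.6331, 20.6785, 85.1000°)
turn_right(81.3°): centre at ρ to the right, rotate −81.3° → (19.9259, 21.9467, 3.8000°)
turn_left(84.6°): centre at ρ to the left, rotate +84.6° → (21.2232, 23.2948, 88.4000°)
go_straight(3.69): x += 3.69·cos θ, y += 3.69·sin θ → (21.3263, 26.9834, 88.4000°)

(21.3263, 26.9834, 88.4000°)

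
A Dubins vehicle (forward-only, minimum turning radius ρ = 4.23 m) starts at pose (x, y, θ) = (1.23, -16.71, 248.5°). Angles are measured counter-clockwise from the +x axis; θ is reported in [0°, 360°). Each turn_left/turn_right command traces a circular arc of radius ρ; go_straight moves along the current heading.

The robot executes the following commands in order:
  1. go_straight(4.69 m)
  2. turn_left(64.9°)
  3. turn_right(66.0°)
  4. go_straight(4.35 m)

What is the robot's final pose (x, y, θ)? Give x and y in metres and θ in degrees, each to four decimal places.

(-0.4666, -34.0783, 247.4000°)

set_pose: (x, y, θ) = (1.2300, -16.7100, 248.5000°), ρ = 4.23
go_straight(4.69): x += 4.69·cos θ, y += 4.69·sin θ → (-0.4889, -21.0737, 248.5000°)
turn_left(64.9°): centre at ρ to the left, rotate +64.9° → (0.3734, -25.5303, 313.4000°)
turn_right(66.0°): centre at ρ to the right, rotate −66.0° → (1.2051, -30.0623, 247.4000°)
go_straight(4.35): x += 4.35·cos θ, y += 4.35·sin θ → (-0.4666, -34.0783, 247.4000°)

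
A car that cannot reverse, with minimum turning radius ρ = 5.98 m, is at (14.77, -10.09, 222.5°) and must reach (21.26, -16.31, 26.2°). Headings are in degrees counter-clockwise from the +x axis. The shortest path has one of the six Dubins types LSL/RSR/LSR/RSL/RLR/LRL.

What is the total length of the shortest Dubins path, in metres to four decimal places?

Let ψ = atan2(Δy, Δx) = atan2(-6.22, 6.49) = -43.7830° be the start→goal bearing.
Normalize: d = |goal − start| / ρ = 8.989355/5.98 = 1.503237, α = (θ_start − ψ) mod 360° = 266.2830° = 4.647516 rad, β = (θ_goal − ψ) mod 360° = 69.9830° = 1.221435 rad.
Common terms: sin α = -0.997896, cos α = -0.064828, sin β = 0.939591, cos β = 0.342298, cos(α−β) = -0.959805, d² = 2.259720. Work in radians in the unit-radius frame; every candidate has L = ρ·(t + p + q).
LSL: p² = 2 + d² − 2cos(α−β) + 2d(sin α − sin β) = 0.354326; p = √p² = 0.595253; φ = atan2(cos β − cos α, d + sin α − sin β) = 2.388423 rad; t = (φ − α) mod 2π = 4.024092 rad, q = (β − φ) mod 2π = 5.116197 rad → L = 5.98·(4.024092 + 0.595253 + 5.116197) = 5.98·9.735542 = 58.218540 m
RSR: p² = 2 + d² − 2cos(α−β) + 2d(sin β − sin α) = 12.004336; p = √p² = 3.464727; φ = atan2(cos α − cos β, d − sin α + sin β) = -0.117778 rad; t = (α − φ) mod 2π = 4.765294 rad, q = (φ − β) mod 2π = 4.943973 rad → L = 5.98·(4.765294 + 3.464727 + 4.943973) = 5.98·13.173994 = 78.780484 m
LSR: p² = d² − 2 + 2cos(α−β) + 2d(sin α + sin β) = -1.835183 < 0 → infeasible
RSL: p² = d² − 2 + 2cos(α−β) − 2d(sin α + sin β) = -1.484598 < 0 → infeasible
RLR: c = (6 − d² + 2cos(α−β) + 2d(sin α − sin β))/8 = -0.500542; p = 2π − arccos c = 4.188164 rad; φ = atan2(cos α − cos β, d − sin α + sin β) = -0.117778 rad; t = (α − φ + p/2) mod 2π = 0.576191 rad, q = (α − β − t + p) mod 2π = 0.754870 rad → L = 5.98·(0.576191 + 4.188164 + 0.754870) = 5.98·5.519224 = 33.004962 m
LRL: c = (6 − d² + 2cos(α−β) − 2d(sin α − sin β))/8 = 0.955709; p = 2π − arccos c = 5.984449 rad; φ = atan2(cos β − cos α, d + sin α − sin β) = 2.388423 rad; t = (φ − α + p/2) mod 2π = 0.733131 rad, q = (β − α − t + p) mod 2π = 1.825237 rad → L = 5.98·(0.733131 + 5.984449 + 1.825237) = 5.98·8.542818 = 51.086049 m
Shortest: RLR with L = 33.004962 m ≈ 33.0050 m

33.0050 m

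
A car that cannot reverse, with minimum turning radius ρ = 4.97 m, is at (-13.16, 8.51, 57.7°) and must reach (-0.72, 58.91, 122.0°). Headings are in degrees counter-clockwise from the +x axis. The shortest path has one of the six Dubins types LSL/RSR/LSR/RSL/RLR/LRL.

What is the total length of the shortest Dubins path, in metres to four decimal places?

52.3683 m

Let ψ = atan2(Δy, Δx) = atan2(50.40, 12.44) = 76.1351° be the start→goal bearing.
Normalize: d = |goal − start| / ρ = 51.912557/4.97 = 10.445183, α = (θ_start − ψ) mod 360° = 341.5649° = 5.961433 rad, β = (θ_goal − ψ) mod 360° = 45.8649° = 0.800494 rad.
Common terms: sin α = -0.316230, cos α = 0.948683, sin β = 0.717700, cos β = 0.696352, cos(α−β) = 0.433659, d² = 109.101838. Work in radians in the unit-radius frame; every candidate has L = ρ·(t + p + q).
LSL: p² = 2 + d² − 2cos(α−β) + 2d(sin α − sin β) = 88.635345; p = √p² = 9.414635; φ = atan2(cos β − cos α, d + sin α − sin β) = -0.026805 rad; t = (φ − α) mod 2π = 0.294948 rad, q = (β − φ) mod 2π = 0.827299 rad → L = 4.97·(0.294948 + 9.414635 + 0.827299) = 4.97·10.536881 = 52.368300 m
RSR: p² = 2 + d² − 2cos(α−β) + 2d(sin β − sin α) = 131.833695; p = √p² = 11.481886; φ = atan2(cos α − cos β, d − sin α + sin β) = 0.021978 rad; t = (α − φ) mod 2π = 5.939454 rad, q = (φ − β) mod 2π = 5.504670 rad → L = 4.97·(5.939454 + 11.481886 + 5.504670) = 4.97·22.926009 = 113.942267 m
LSR: p² = d² − 2 + 2cos(α−β) + 2d(sin α + sin β) = 116.356017; p = √p² = 10.786845; φ = atan2(−cos α − cos β, d + sin α + sin β) − atan2(−2, p) = 0.032813 rad; t = (φ − α) mod 2π = 0.354566 rad, q = (φ − β) mod 2π = 5.515505 rad → L = 4.97·(0.354566 + 10.786845 + 5.515505) = 4.97·16.656915 = 82.784869 m
RSL: p² = d² − 2 + 2cos(α−β) − 2d(sin α + sin β) = 99.582296; p = √p² = 9.979093; φ = atan2(cos α + cos β, d − sin α − sin β) − atan2(2, p) = -0.035452 rad; t = (α − φ) mod 2π = 5.996885 rad, q = (β − φ) mod 2π = 0.835946 rad → L = 4.97·(5.996885 + 9.979093 + 0.835946) = 4.97·16.811924 = 83.555263 m
RLR: c = (6 − d² + 2cos(α−β) + 2d(sin α − sin β))/8 = -15.479212, |c| > 1 → infeasible
LRL: c = (6 − d² + 2cos(α−β) − 2d(sin α − sin β))/8 = -10.079418, |c| > 1 → infeasible
Shortest: LSL with L = 52.368300 m ≈ 52.3683 m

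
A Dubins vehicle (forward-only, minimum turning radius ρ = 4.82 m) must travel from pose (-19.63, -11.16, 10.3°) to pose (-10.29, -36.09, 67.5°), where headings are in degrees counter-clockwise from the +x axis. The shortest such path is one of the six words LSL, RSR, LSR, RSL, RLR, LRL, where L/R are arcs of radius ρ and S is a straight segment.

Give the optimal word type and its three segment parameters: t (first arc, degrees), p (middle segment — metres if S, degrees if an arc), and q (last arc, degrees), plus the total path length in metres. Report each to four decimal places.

RSL: t = 118.8091°, p = 16.1165 m, q = 176.0091°, L = 40.9181 m

Let ψ = atan2(Δy, Δx) = atan2(-24.93, 9.34) = -69.4616° be the start→goal bearing.
Normalize: d = |goal − start| / ρ = 26.622181/4.82 = 5.523274, α = (θ_start − ψ) mod 360° = 79.7616° = 1.392102 rad, β = (θ_goal − ψ) mod 360° = 136.9616° = 2.390431 rad.
Common terms: sin α = 0.984077, cos α = 0.177745, sin β = 0.682489, cos β = -0.730896, cos(α−β) = 0.541708, d² = 30.506556. Work in radians in the unit-radius frame; every candidate has L = ρ·(t + p + q).
LSL: p² = 2 + d² − 2cos(α−β) + 2d(sin α − sin β) = 34.754647; p = √p² = 5.895307; φ = atan2(cos β − cos α, d + sin α − sin β) = -0.154746 rad; t = (φ − α) mod 2π = 4.736337 rad, q = (β − φ) mod 2π = 2.545177 rad → L = 4.82·(4.736337 + 5.895307 + 2.545177) = 4.82·13.176821 = 63.512276 m
RSR: p² = 2 + d² − 2cos(α−β) + 2d(sin β − sin α) = 28.091631; p = √p² = 5.300154; φ = atan2(cos α − cos β, d − sin α + sin β) = 0.172288 rad; t = (α − φ) mod 2π = 1.219815 rad, q = (φ − β) mod 2π = 4.065042 rad → L = 4.82·(1.219815 + 5.300154 + 4.065042) = 4.82·10.585011 = 51.019752 m
LSR: p² = d² − 2 + 2cos(α−β) + 2d(sin α + sin β) = 47.999764; p = √p² = 6.928186; φ = atan2(−cos α − cos β, d + sin α + sin β) − atan2(−2, p) = 0.357820 rad; t = (φ − α) mod 2π = 5.248902 rad, q = (φ − β) mod 2π = 4.250574 rad → L = 4.82·(5.248902 + 6.928186 + 4.250574) = 4.82·16.427663 = 79.181335 m
RSL: p² = d² − 2 + 2cos(α−β) − 2d(sin α + sin β) = 11.180180; p = √p² = 3.343678; φ = atan2(cos α + cos β, d − sin α − sin β) − atan2(2, p) = -0.681508 rad; t = (α − φ) mod 2π = 2.073610 rad, q = (β − φ) mod 2π = 3.071939 rad → L = 4.82·(2.073610 + 3.343678 + 3.071939) = 4.82·8.489226 = 40.918071 m
RLR: c = (6 − d² + 2cos(α−β) + 2d(sin α − sin β))/8 = -2.511454, |c| > 1 → infeasible
LRL: c = (6 − d² + 2cos(α−β) − 2d(sin α − sin β))/8 = -3.344331, |c| > 1 → infeasible
Shortest: RSL with L = 40.918071 m ≈ 40.9181 m
Convert RSL to answer units (arcs ×180/π): t = 2.073610·180/π = 118.8091°, p = ρ·p = 4.82·3.343678 = 16.1165 m, q = 3.071939·180/π = 176.0091°, L = 40.9181 m.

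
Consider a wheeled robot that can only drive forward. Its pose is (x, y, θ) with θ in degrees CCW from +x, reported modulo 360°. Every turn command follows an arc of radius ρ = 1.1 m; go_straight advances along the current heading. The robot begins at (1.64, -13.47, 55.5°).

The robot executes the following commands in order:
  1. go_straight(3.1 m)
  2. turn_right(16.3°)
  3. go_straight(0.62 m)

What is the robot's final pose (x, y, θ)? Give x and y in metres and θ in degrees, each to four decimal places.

set_pose: (x, y, θ) = (1.6400, -13.4700, 55.5000°), ρ = 1.1
go_straight(3.1): x += 3.1·cos θ, y += 3.1·sin θ → (3.3959, -10.9152, 55.5000°)
turn_right(16.3°): centre at ρ to the right, rotate −16.3° → (3.6072, -10.6858, 39.2000°)
go_straight(0.62): x += 0.62·cos θ, y += 0.62·sin θ → (4.0876, -10.2940, 39.2000°)

(4.0876, -10.2940, 39.2000°)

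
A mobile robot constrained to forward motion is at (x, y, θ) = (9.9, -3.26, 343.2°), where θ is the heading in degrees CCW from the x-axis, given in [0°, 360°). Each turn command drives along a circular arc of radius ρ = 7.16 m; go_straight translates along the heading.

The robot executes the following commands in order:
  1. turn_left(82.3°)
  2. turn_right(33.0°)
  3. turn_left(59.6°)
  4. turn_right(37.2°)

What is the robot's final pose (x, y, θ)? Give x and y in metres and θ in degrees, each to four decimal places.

(25.7584, 14.3751, 54.9000°)

set_pose: (x, y, θ) = (9.9000, -3.2600, 343.2000°), ρ = 7.16
turn_left(82.3°): centre at ρ to the left, rotate +82.3° → (18.4848, 0.6252, 425.5000° ≡ 65.5000°)
turn_right(33.0°): centre at ρ to the right, rotate −33.0° → (21.1530, 3.6947, 32.5000°)
turn_left(59.6°): centre at ρ to the left, rotate +59.6° → (24.4612, 9.9957, 92.1000°)
turn_right(37.2°): centre at ρ to the right, rotate −37.2° → (25.7584, 14.3751, 54.9000°)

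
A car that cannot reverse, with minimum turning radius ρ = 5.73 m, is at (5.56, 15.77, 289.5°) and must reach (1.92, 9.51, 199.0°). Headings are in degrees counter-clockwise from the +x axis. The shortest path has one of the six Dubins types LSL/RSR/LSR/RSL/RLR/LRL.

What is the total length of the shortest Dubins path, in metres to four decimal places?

43.9773 m

Let ψ = atan2(Δy, Δx) = atan2(-6.26, -3.64) = -120.1767° be the start→goal bearing.
Normalize: d = |goal − start| / ρ = 7.241353/5.73 = 1.263762, α = (θ_start − ψ) mod 360° = 49.6767° = 0.867022 rad, β = (θ_goal − ψ) mod 360° = 319.1767° = 5.570684 rad.
Common terms: sin α = 0.762405, cos α = 0.647100, sin β = -0.653728, cos β = 0.756729, cos(α−β) = -0.008727, d² = 1.597093. Work in radians in the unit-radius frame; every candidate has L = ρ·(t + p + q).
LSL: p² = 2 + d² − 2cos(α−β) + 2d(sin α − sin β) = 7.193857; p = √p² = 2.682137; φ = atan2(cos β − cos α, d + sin α − sin β) = 0.040885 rad; t = (φ − α) mod 2π = 5.457049 rad, q = (β − φ) mod 2π = 5.529799 rad → L = 5.73·(5.457049 + 2.682137 + 5.529799) = 5.73·13.668984 = 78.323280 m
RSR: p² = 2 + d² − 2cos(α−β) + 2d(sin β − sin α) = 0.035236; p = √p² = 0.187712; φ = atan2(cos α − cos β, d − sin α + sin β) = -2.517909 rad; t = (α − φ) mod 2π = 3.384931 rad, q = (φ − β) mod 2π = 4.477777 rad → L = 5.73·(3.384931 + 0.187712 + 4.477777) = 5.73·8.050420 = 46.128909 m
LSR: p² = d² − 2 + 2cos(α−β) + 2d(sin α + sin β) = -0.145677 < 0 → infeasible
RSL: p² = d² − 2 + 2cos(α−β) − 2d(sin α + sin β) = -0.695043 < 0 → infeasible
RLR: c = (6 − d² + 2cos(α−β) + 2d(sin α − sin β))/8 = 0.995596; p = 2π − arccos c = 6.189295 rad; φ = atan2(cos α − cos β, d − sin α + sin β) = -2.517909 rad; t = (α − φ + p/2) mod 2π = 0.196393 rad, q = (α − β − t + p) mod 2π = 1.289239 rad → L = 5.73·(0.196393 + 6.189295 + 1.289239) = 5.73·7.674927 = 43.977332 m
LRL: c = (6 − d² + 2cos(α−β) − 2d(sin α − sin β))/8 = 0.100768; p = 2π − arccos c = 4.813328 rad; φ = atan2(cos β − cos α, d + sin α − sin β) = 0.040885 rad; t = (φ − α + p/2) mod 2π = 1.580527 rad, q = (β − α − t + p) mod 2π = 1.653278 rad → L = 5.73·(1.580527 + 4.813328 + 1.653278) = 5.73·8.047133 = 46.110075 m
Shortest: RLR with L = 43.977332 m ≈ 43.9773 m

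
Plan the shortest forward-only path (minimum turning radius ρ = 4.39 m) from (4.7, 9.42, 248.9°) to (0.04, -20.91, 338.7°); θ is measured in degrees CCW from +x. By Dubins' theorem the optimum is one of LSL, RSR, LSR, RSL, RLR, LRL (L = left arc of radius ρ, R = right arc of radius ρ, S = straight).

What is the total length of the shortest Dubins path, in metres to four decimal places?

Let ψ = atan2(Δy, Δx) = atan2(-30.33, -4.66) = -98.7348° be the start→goal bearing.
Normalize: d = |goal − start| / ρ = 30.685901/4.39 = 6.989955, α = (θ_start − ψ) mod 360° = 347.6348° = 6.067372 rad, β = (θ_goal − ψ) mod 360° = 77.4348° = 1.351492 rad.
Common terms: sin α = -0.214142, cos α = 0.976803, sin β = 0.976049, cos β = 0.217550, cos(α−β) = 0.003491, d² = 48.859465. Work in radians in the unit-radius frame; every candidate has L = ρ·(t + p + q).
LSL: p² = 2 + d² − 2cos(α−β) + 2d(sin α − sin β) = 34.213721; p = √p² = 5.849250; φ = atan2(cos β − cos α, d + sin α − sin β) = -0.130171 rad; t = (φ − α) mod 2π = 0.085643 rad, q = (β − φ) mod 2π = 1.481663 rad → L = 4.39·(0.085643 + 5.849250 + 1.481663) = 4.39·7.416555 = 32.558678 m
RSR: p² = 2 + d² − 2cos(α−β) + 2d(sin β − sin α) = 67.491247; p = √p² = 8.215306; φ = atan2(cos α − cos β, d − sin α + sin β) = 0.092551 rad; t = (α − φ) mod 2π = 5.974821 rad, q = (φ − β) mod 2π = 5.024244 rad → L = 4.39·(5.974821 + 8.215306 + 5.024244) = 4.39·19.214371 = 84.351087 m
LSR: p² = d² − 2 + 2cos(α−β) + 2d(sin α + sin β) = 57.517839; p = √p² = 7.584052; φ = atan2(−cos α − cos β, d + sin α + sin β) − atan2(−2, p) = 0.104970 rad; t = (φ − α) mod 2π = 0.320784 rad, q = (φ − β) mod 2π = 5.036663 rad → L = 4.39·(0.320784 + 7.584052 + 5.036663) = 4.39·12.941498 = 56.813178 m
RSL: p² = d² − 2 + 2cos(α−β) − 2d(sin α + sin β) = 36.215054; p = √p² = 6.017895; φ = atan2(cos α + cos β, d − sin α − sin β) − atan2(2, p) = -0.131388 rad; t = (α − φ) mod 2π = 6.198760 rad, q = (β − φ) mod 2π = 1.482881 rad → L = 4.39·(6.198760 + 6.017895 + 1.482881) = 4.39·13.699536 = 60.140962 m
RLR: c = (6 − d² + 2cos(α−β) + 2d(sin α − sin β))/8 = -7.436406, |c| > 1 → infeasible
LRL: c = (6 − d² + 2cos(α−β) − 2d(sin α − sin β))/8 = -3.276715, |c| > 1 → infeasible
Shortest: LSL with L = 32.558678 m ≈ 32.5587 m

32.5587 m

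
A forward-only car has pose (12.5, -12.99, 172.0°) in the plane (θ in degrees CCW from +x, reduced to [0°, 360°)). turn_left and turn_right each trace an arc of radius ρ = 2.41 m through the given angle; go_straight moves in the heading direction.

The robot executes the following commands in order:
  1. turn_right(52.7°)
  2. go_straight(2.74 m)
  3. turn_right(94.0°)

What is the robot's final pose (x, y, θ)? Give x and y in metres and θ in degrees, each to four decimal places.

(10.4646, -6.0351, 25.3000°)

set_pose: (x, y, θ) = (12.5000, -12.9900, 172.0000°), ρ = 2.41
turn_right(52.7°): centre at ρ to the right, rotate −52.7° → (10.7337, -11.7829, 119.3000°)
go_straight(2.74): x += 2.74·cos θ, y += 2.74·sin θ → (9.3928, -9.3934, 119.3000°)
turn_right(94.0°): centre at ρ to the right, rotate −94.0° → (10.4646, -6.0351, 25.3000°)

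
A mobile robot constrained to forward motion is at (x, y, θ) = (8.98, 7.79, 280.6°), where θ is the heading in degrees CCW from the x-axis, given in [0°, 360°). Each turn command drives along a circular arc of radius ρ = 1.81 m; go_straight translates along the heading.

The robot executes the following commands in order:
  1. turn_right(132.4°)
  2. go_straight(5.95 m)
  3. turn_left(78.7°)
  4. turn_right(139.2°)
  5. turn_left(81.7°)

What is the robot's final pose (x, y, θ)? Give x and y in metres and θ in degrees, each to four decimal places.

set_pose: (x, y, θ) = (8.9800, 7.7900, 280.6000°), ρ = 1.81
turn_right(132.4°): centre at ρ to the right, rotate −132.4° → (6.2471, 5.9187, 148.2000°)
go_straight(5.95): x += 5.95·cos θ, y += 5.95·sin θ → (1.1902, 9.0541, 148.2000°)
turn_left(78.7°): centre at ρ to the left, rotate +78.7° → (-1.0851, 8.7525, 226.9000°)
turn_right(139.2°): centre at ρ to the right, rotate −139.2° → (-4.2153, 10.0619, 87.7000°)
turn_left(81.7°): centre at ρ to the left, rotate +81.7° → (-5.6909, 11.9137, 169.4000°)

(-5.6909, 11.9137, 169.4000°)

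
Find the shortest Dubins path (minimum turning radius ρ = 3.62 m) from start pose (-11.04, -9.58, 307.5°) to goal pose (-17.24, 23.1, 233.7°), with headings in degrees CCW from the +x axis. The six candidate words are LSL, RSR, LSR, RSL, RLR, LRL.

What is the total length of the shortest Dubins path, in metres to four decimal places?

47.0763 m

Let ψ = atan2(Δy, Δx) = atan2(32.68, -6.20) = 100.7424° be the start→goal bearing.
Normalize: d = |goal − start| / ρ = 33.262928/3.62 = 9.188654, α = (θ_start − ψ) mod 360° = 206.7576° = 3.608601 rad, β = (θ_goal − ψ) mod 360° = 132.9576° = 2.320548 rad.
Common terms: sin α = -0.450217, cos α = -0.892919, sin β = 0.731858, cos β = -0.681457, cos(α−β) = 0.278991, d² = 84.431367. Work in radians in the unit-radius frame; every candidate has L = ρ·(t + p + q).
LSL: p² = 2 + d² − 2cos(α−β) + 2d(sin α − sin β) = 64.150026; p = √p² = 8.009371; φ = atan2(cos β − cos α, d + sin α − sin β) = 0.026405 rad; t = (φ − α) mod 2π = 2.700989 rad, q = (β − φ) mod 2π = 2.294143 rad → L = 3.62·(2.700989 + 8.009371 + 2.294143) = 3.62·13.004503 = 47.076302 m
RSR: p² = 2 + d² − 2cos(α−β) + 2d(sin β − sin α) = 107.596743; p = √p² = 10.372885; φ = atan2(cos α − cos β, d − sin α + sin β) = -0.020387 rad; t = (α − φ) mod 2π = 3.628988 rad, q = (φ − β) mod 2π = 3.942250 rad → L = 3.62·(3.628988 + 10.372885 + 3.942250) = 3.62·17.944123 = 64.957726 m
LSR: p² = d² − 2 + 2cos(α−β) + 2d(sin α + sin β) = 88.165157; p = √p² = 9.389630; φ = atan2(−cos α − cos β, d + sin α + sin β) − atan2(−2, p) = 0.374602 rad; t = (φ − α) mod 2π = 3.049186 rad, q = (φ − β) mod 2π = 4.337239 rad → L = 3.62·(3.049186 + 9.389630 + 4.337239) = 3.62·16.776055 = 60.729321 m
RSL: p² = d² − 2 + 2cos(α−β) − 2d(sin α + sin β) = 77.813540; p = √p² = 8.821198; φ = atan2(cos α + cos β, d − sin α − sin β) − atan2(2, p) = -0.397907 rad; t = (α − φ) mod 2π = 4.006508 rad, q = (β − φ) mod 2π = 2.718455 rad → L = 3.62·(4.006508 + 8.821198 + 2.718455) = 3.62·15.546161 = 56.277104 m
RLR: c = (6 − d² + 2cos(α−β) + 2d(sin α − sin β))/8 = -12.449593, |c| > 1 → infeasible
LRL: c = (6 − d² + 2cos(α−β) − 2d(sin α − sin β))/8 = -7.018753, |c| > 1 → infeasible
Shortest: LSL with L = 47.076302 m ≈ 47.0763 m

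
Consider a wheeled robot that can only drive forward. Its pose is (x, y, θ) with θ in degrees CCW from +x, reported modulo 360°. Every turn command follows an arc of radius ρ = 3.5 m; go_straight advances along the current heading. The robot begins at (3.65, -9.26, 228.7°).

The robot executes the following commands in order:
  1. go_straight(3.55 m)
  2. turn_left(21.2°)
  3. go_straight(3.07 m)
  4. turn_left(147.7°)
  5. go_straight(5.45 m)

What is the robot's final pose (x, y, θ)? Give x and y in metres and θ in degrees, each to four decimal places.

set_pose: (x, y, θ) = (3.6500, -9.2600, 228.7000°), ρ = 3.5
go_straight(3.55): x += 3.55·cos θ, y += 3.55·sin θ → (1.3070, -11.9270, 228.7000°)
turn_left(21.2°): centre at ρ to the left, rotate +21.2° → (0.6496, -13.0342, 249.9000°)
go_straight(3.07): x += 3.07·cos θ, y += 3.07·sin θ → (-0.4054, -15.9172, 249.9000°)
turn_left(147.7°): centre at ρ to the left, rotate +147.7° → (5.0169, -19.8930, 397.6000° ≡ 37.6000°)
go_straight(5.45): x += 5.45·cos θ, y += 5.45·sin θ → (9.3349, -16.5677, 37.6000°)

(9.3349, -16.5677, 37.6000°)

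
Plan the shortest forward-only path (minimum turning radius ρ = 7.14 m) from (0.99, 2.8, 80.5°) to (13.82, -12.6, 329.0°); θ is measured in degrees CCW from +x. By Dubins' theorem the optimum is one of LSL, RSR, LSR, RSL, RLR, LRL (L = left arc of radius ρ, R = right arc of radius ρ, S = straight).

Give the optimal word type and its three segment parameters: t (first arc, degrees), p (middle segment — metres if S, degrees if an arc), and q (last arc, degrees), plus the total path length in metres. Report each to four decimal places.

Let ψ = atan2(Δy, Δx) = atan2(-15.40, 12.83) = -50.2017° be the start→goal bearing.
Normalize: d = |goal − start| / ρ = 20.044174/7.14 = 2.807307, α = (θ_start − ψ) mod 360° = 130.7017° = 2.281176 rad, β = (θ_goal − ψ) mod 360° = 19.2017° = 0.335134 rad.
Common terms: sin α = 0.758114, cos α = -0.652122, sin β = 0.328895, cos β = 0.944366, cos(α−β) = -0.366501, d² = 7.880974. Work in radians in the unit-radius frame; every candidate has L = ρ·(t + p + q).
LSL: p² = 2 + d² − 2cos(α−β) + 2d(sin α − sin β) = 13.023875; p = √p² = 3.608861; φ = atan2(cos β − cos α, d + sin α − sin β) = 0.458251 rad; t = (φ − α) mod 2π = 4.460260 rad, q = (β − φ) mod 2π = 6.160068 rad → L = 7.14·(4.460260 + 3.608861 + 6.160068) = 7.14·14.229189 = 101.596411 m
RSR: p² = 2 + d² − 2cos(α−β) + 2d(sin β − sin α) = 8.204077; p = √p² = 2.864276; φ = atan2(cos α − cos β, d − sin α + sin β) = -0.591226 rad; t = (α − φ) mod 2π = 2.872402 rad, q = (φ − β) mod 2π = 5.356826 rad → L = 7.14·(2.872402 + 2.864276 + 5.356826) = 7.14·11.093503 = 79.207615 m
LSR: p² = d² − 2 + 2cos(α−β) + 2d(sin α + sin β) = 11.251113; p = √p² = 3.354268; φ = atan2(−cos α − cos β, d + sin α + sin β) − atan2(−2, p) = 0.462758 rad; t = (φ − α) mod 2π = 4.464767 rad, q = (φ − β) mod 2π = 0.127624 rad → L = 7.14·(4.464767 + 3.354268 + 0.127624) = 7.14·7.946660 = 56.739149 m
RSL: p² = d² − 2 + 2cos(α−β) − 2d(sin α + sin β) = -0.955170 < 0 → infeasible
RLR: c = (6 − d² + 2cos(α−β) + 2d(sin α − sin β))/8 = -0.025510; p = 2π − arccos c = 4.686877 rad; φ = atan2(cos α − cos β, d − sin α + sin β) = -0.591226 rad; t = (α − φ + p/2) mod 2π = 5.215840 rad, q = (α − β − t + p) mod 2π = 1.417079 rad → L = 7.14·(5.215840 + 4.686877 + 1.417079) = 7.14·11.319795 = 80.823338 m
LRL: c = (6 − d² + 2cos(α−β) − 2d(sin α − sin β))/8 = -0.627984; p = 2π − arccos c = 4.033428 rad; φ = atan2(cos β − cos α, d + sin α − sin β) = 0.458251 rad; t = (φ − α + p/2) mod 2π = 0.193789 rad, q = (β − α − t + p) mod 2π = 1.893597 rad → L = 7.14·(0.193789 + 4.033428 + 1.893597) = 7.14·6.120815 = 43.702617 m
Shortest: LRL with L = 43.702617 m ≈ 43.7026 m
Convert LRL to answer units (arcs ×180/π): t = 0.193789·180/π = 11.1033°, p = 4.033428·180/π = 231.0984°, q = 1.893597·180/π = 108.4951°, L = 43.7026 m.

LRL: t = 11.1033°, p = 231.0984°, q = 108.4951°, L = 43.7026 m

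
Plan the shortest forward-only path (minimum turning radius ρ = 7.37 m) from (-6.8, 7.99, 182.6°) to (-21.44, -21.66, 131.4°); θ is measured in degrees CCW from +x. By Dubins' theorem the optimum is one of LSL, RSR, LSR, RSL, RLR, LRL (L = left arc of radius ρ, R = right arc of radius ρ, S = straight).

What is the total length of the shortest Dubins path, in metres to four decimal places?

47.3489 m

Let ψ = atan2(Δy, Δx) = atan2(-29.65, -14.64) = -116.2783° be the start→goal bearing.
Normalize: d = |goal − start| / ρ = 33.067387/7.37 = 4.486755, α = (θ_start − ψ) mod 360° = 298.8783° = 5.216411 rad, β = (θ_goal − ψ) mod 360° = 247.6783° = 4.322803 rad.
Common terms: sin α = -0.875647, cos α = 0.482951, sin β = -0.925066, cos β = -0.379806, cos(α−β) = 0.626604, d² = 20.130974. Work in radians in the unit-radius frame; every candidate has L = ρ·(t + p + q).
LSL: p² = 2 + d² − 2cos(α−β) + 2d(sin α − sin β) = 21.321229; p = √p² = 4.617492; φ = atan2(cos β − cos α, d + sin α − sin β) = -0.187950 rad; t = (φ − α) mod 2π = 0.878824 rad, q = (β − φ) mod 2π = 4.510753 rad → L = 7.37·(0.878824 + 4.617492 + 4.510753) = 7.37·10.007068 = 73.752094 m
RSR: p² = 2 + d² − 2cos(α−β) + 2d(sin β − sin α) = 20.434304; p = √p² = 4.520432; φ = atan2(cos α − cos β, d − sin α + sin β) = 0.192035 rad; t = (α − φ) mod 2π = 5.024376 rad, q = (φ − β) mod 2π = 2.152418 rad → L = 7.37·(5.024376 + 4.520432 + 2.152418) = 7.37·11.697226 = 86.208553 m
LSR: p² = d² − 2 + 2cos(α−β) + 2d(sin α + sin β) = 3.225461; p = √p² = 1.795957; φ = atan2(−cos α − cos β, d + sin α + sin β) − atan2(−2, p) = 0.800718 rad; t = (φ − α) mod 2π = 1.867492 rad, q = (φ − β) mod 2π = 2.761100 rad → L = 7.37·(1.867492 + 1.795957 + 2.761100) = 7.37·6.424549 = 47.348925 m
RSL: p² = d² − 2 + 2cos(α−β) − 2d(sin α + sin β) = 35.542902; p = √p² = 5.961787; φ = atan2(cos α + cos β, d − sin α − sin β) − atan2(2, p) = -0.307269 rad; t = (α − φ) mod 2π = 5.523680 rad, q = (β − φ) mod 2π = 4.630071 rad → L = 7.37·(5.523680 + 5.961787 + 4.630071) = 7.37·16.115538 = 118.771515 m
RLR: c = (6 − d² + 2cos(α−β) + 2d(sin α − sin β))/8 = -1.554288, |c| > 1 → infeasible
LRL: c = (6 − d² + 2cos(α−β) − 2d(sin α − sin β))/8 = -1.665154, |c| > 1 → infeasible
Shortest: LSR with L = 47.348925 m ≈ 47.3489 m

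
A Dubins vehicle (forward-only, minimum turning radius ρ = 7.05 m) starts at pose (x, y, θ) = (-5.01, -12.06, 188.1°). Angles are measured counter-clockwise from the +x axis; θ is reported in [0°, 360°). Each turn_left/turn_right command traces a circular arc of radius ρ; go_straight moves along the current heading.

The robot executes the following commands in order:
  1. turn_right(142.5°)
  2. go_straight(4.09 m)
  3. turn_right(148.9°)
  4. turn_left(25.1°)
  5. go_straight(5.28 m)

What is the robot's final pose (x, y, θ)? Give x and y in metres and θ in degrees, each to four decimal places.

set_pose: (x, y, θ) = (-5.0100, -12.0600, 188.1000°), ρ = 7.05
turn_right(142.5°): centre at ρ to the right, rotate −142.5° → (-11.0404, -0.1477, 45.6000°)
go_straight(4.09): x += 4.09·cos θ, y += 4.09·sin θ → (-8.1788, 2.7745, 45.6000°)
turn_right(148.9°): centre at ρ to the right, rotate −148.9° → (3.7192, -3.7800, -103.3000° ≡ 256.7000°)
turn_left(25.1°): centre at ρ to the left, rotate +25.1° → (3.6791, -6.8435, 281.8000°)
go_straight(5.28): x += 5.28·cos θ, y += 5.28·sin θ → (4.7588, -12.0120, 281.8000°)

(4.7588, -12.0120, 281.8000°)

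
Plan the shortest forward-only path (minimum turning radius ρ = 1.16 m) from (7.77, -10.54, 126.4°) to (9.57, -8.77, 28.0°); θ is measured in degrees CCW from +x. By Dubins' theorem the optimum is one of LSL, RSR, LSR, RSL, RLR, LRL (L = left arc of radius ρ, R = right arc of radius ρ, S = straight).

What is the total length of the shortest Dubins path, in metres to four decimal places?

7.5283 m

Let ψ = atan2(Δy, Δx) = atan2(1.77, 1.80) = 44.5185° be the start→goal bearing.
Normalize: d = |goal − start| / ρ = 2.524460/1.16 = 2.176259, α = (θ_start − ψ) mod 360° = 81.8815° = 1.429101 rad, β = (θ_goal − ψ) mod 360° = 343.4815° = 5.994882 rad.
Common terms: sin α = 0.989978, cos α = 0.141221, sin β = -0.284325, cos β = 0.958728, cos(α−β) = -0.146083, d² = 4.736103. Work in radians in the unit-radius frame; every candidate has L = ρ·(t + p + q).
LSL: p² = 2 + d² − 2cos(α−β) + 2d(sin α − sin β) = 12.574698; p = √p² = 3.546082; φ = atan2(cos β − cos α, d + sin α − sin β) = 0.232630 rad; t = (φ − α) mod 2π = 5.086715 rad, q = (β − φ) mod 2π = 5.762252 rad → L = 1.16·(5.086715 + 3.546082 + 5.762252) = 1.16·14.395049 = 16.698256 m
RSR: p² = 2 + d² − 2cos(α−β) + 2d(sin β − sin α) = 1.481840; p = √p² = 1.217309; φ = atan2(cos α − cos β, d − sin α + sin β) = -0.736324 rad; t = (α − φ) mod 2π = 2.165425 rad, q = (φ − β) mod 2π = 5.835164 rad → L = 1.16·(2.165425 + 1.217309 + 5.835164) = 1.16·9.217898 = 10.692762 m
LSR: p² = d² − 2 + 2cos(α−β) + 2d(sin α + sin β) = 5.515302; p = √p² = 2.348468; φ = atan2(−cos α − cos β, d + sin α + sin β) − atan2(−2, p) = 0.340825 rad; t = (φ − α) mod 2π = 5.194909 rad, q = (φ − β) mod 2π = 0.629127 rad → L = 1.16·(5.194909 + 2.348468 + 0.629127) = 1.16·8.172504 = 9.480105 m
RSL: p² = d² − 2 + 2cos(α−β) − 2d(sin α + sin β) = -0.627428 < 0 → infeasible
RLR: c = (6 − d² + 2cos(α−β) + 2d(sin α − sin β))/8 = 0.814770; p = 2π − arccos c = 5.664721 rad; φ = atan2(cos α − cos β, d − sin α + sin β) = -0.736324 rad; t = (α − φ + p/2) mod 2π = 4.997786 rad, q = (α − β − t + p) mod 2π = 2.384340 rad → L = 1.16·(4.997786 + 5.664721 + 2.384340) = 1.16·13.046847 = 15.134342 m
LRL: c = (6 − d² + 2cos(α−β) − 2d(sin α − sin β))/8 = -0.571837; p = 2π − arccos c = 4.103645 rad; φ = atan2(cos β − cos α, d + sin α − sin β) = 0.232630 rad; t = (φ − α + p/2) mod 2π = 0.855352 rad, q = (β − α − t + p) mod 2π = 1.530889 rad → L = 1.16·(0.855352 + 4.103645 + 1.530889) = 1.16·6.489887 = 7.528269 m
Shortest: LRL with L = 7.528269 m ≈ 7.5283 m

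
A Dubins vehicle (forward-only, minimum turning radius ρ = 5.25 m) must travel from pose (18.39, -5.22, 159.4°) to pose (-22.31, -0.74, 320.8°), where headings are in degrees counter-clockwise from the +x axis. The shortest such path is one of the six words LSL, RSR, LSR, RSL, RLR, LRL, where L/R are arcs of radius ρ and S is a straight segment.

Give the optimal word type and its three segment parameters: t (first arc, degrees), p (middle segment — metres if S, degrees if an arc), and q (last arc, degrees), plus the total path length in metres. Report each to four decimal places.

Let ψ = atan2(Δy, Δx) = atan2(4.48, -40.70) = 173.7185° be the start→goal bearing.
Normalize: d = |goal − start| / ρ = 40.945823/5.25 = 7.799204, α = (θ_start − ψ) mod 360° = 345.6815° = 6.033280 rad, β = (θ_goal − ψ) mod 360° = 147.0815° = 2.567056 rad.
Common terms: sin α = -0.247312, cos α = 0.968936, sin β = 0.543446, cos β = -0.839444, cos(α−β) = -0.947768, d² = 60.827588. Work in radians in the unit-radius frame; every candidate has L = ρ·(t + p + q).
LSL: p² = 2 + d² − 2cos(α−β) + 2d(sin α − sin β) = 52.388554; p = √p² = 7.237994; φ = atan2(cos β − cos α, d + sin α − sin β) = -0.252521 rad; t = (φ − α) mod 2π = 6.280570 rad, q = (β − φ) mod 2π = 2.819577 rad → L = 5.25·(6.280570 + 7.237994 + 2.819577) = 5.25·16.338140 = 85.775238 m
RSR: p² = 2 + d² − 2cos(α−β) + 2d(sin β − sin α) = 77.057696; p = √p² = 8.778251; φ = atan2(cos α − cos β, d − sin α + sin β) = 0.207493 rad; t = (α − φ) mod 2π = 5.825787 rad, q = (φ − β) mod 2π = 3.923622 rad → L = 5.25·(5.825787 + 8.778251 + 3.923622) = 5.25·18.527661 = 97.270218 m
LSR: p² = d² − 2 + 2cos(α−β) + 2d(sin α + sin β) = 61.551264; p = √p² = 7.845461; φ = atan2(−cos α − cos β, d + sin α + sin β) − atan2(−2, p) = 0.233614 rad; t = (φ − α) mod 2π = 0.483519 rad, q = (φ − β) mod 2π = 3.949743 rad → L = 5.25·(0.483519 + 7.845461 + 3.949743) = 5.25·12.278723 = 64.463298 m
RSL: p² = d² − 2 + 2cos(α−β) − 2d(sin α + sin β) = 52.312839; p = √p² = 7.232761; φ = atan2(cos α + cos β, d − sin α − sin β) − atan2(2, p) = -0.252522 rad; t = (α − φ) mod 2π = 0.002616 rad, q = (β − φ) mod 2π = 2.819578 rad → L = 5.25·(0.002616 + 7.232761 + 2.819578) = 5.25·10.054955 = 52.788515 m
RLR: c = (6 − d² + 2cos(α−β) + 2d(sin α − sin β))/8 = -8.632212, |c| > 1 → infeasible
LRL: c = (6 − d² + 2cos(α−β) − 2d(sin α − sin β))/8 = -5.548569, |c| > 1 → infeasible
Shortest: RSL with L = 52.788515 m ≈ 52.7885 m
Convert RSL to answer units (arcs ×180/π): t = 0.002616·180/π = 0.1499°, p = ρ·p = 5.25·7.232761 = 37.9720 m, q = 2.819578·180/π = 161.5499°, L = 52.7885 m.

RSL: t = 0.1499°, p = 37.9720 m, q = 161.5499°, L = 52.7885 m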